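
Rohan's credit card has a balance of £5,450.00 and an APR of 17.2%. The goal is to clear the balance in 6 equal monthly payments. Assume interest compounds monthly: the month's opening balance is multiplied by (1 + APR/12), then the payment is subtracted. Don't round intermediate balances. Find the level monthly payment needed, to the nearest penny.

£954.44

Monthly rate r = 17.2%/12 = 1.43333% = 0.0143333.
Level-payment amortization: P = B₀·r / (1 − (1+r)^(−n)) = 5450.00·0.0143333 / (1 − 1.01433^(−6)).
Denominator 1 − (1+r)^(−6) = 0.0818454005.
P = 78.1167 / 0.0818454005 ≈ 954.44.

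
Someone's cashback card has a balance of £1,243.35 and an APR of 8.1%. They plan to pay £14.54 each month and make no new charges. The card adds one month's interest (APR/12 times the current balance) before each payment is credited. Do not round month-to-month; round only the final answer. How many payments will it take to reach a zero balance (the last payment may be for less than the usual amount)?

Monthly rate r = 8.1%/12 = 0.675% = 0.00675.
Recurrence: B ← B·(1+r) − £14.54.
Month 1: interest £8.39; balance after payment £1,237.20.
Month 2: interest £8.35; balance after payment £1,231.01.
Closed form: n = −ln(1 − rB₀/P)/ln(1+r) = −ln(0.42279)/ln(1.00675) ≈ 127.967, so the balance reaches zero during payment 128.

128 months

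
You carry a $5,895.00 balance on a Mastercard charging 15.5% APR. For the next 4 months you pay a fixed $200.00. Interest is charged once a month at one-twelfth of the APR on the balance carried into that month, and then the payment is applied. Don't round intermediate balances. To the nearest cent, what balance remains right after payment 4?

$5,389.89

Monthly rate r = 15.5%/12 = 1.29167% = 0.0129167.
Each month: B ← B·(1+r) − $200.00.
Month 1: interest $76.14; balance after payment $5,771.14.
Month 2: interest $74.54; balance after payment $5,645.69.
Month 3: interest $72.92; balance after payment $5,518.61.
Month 4: interest $71.28; balance after payment $5,389.89.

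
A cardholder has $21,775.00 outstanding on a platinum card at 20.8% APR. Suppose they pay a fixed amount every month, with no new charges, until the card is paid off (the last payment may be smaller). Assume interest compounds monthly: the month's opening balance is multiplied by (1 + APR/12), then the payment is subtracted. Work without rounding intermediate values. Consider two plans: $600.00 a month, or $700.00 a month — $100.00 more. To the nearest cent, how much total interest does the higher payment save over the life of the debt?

$3,066.23

Monthly rate r = 20.8%/12 = 1.73333% = 0.0173333.
At $600.00/mo: n = ⌈−ln(1 − rB₀/P)/ln(1+r)⌉ = 58 payments (last $425.90); total interest = total paid − $21,775.00 = $12,850.90.
At $700.00/mo: 46 payments (last $59.67); total interest $9,784.67.
Interest saved = $12,850.90 − $9,784.67 = $3,066.23.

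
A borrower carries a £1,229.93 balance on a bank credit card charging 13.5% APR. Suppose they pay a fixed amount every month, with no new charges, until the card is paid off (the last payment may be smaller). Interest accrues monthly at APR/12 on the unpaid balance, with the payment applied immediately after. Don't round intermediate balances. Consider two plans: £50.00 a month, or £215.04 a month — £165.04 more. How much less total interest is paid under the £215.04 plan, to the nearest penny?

£169.52

Monthly rate r = 13.5%/12 = 1.125% = 0.01125.
At £50.00/mo: n = ⌈−ln(1 − rB₀/P)/ln(1+r)⌉ = 29 payments (last £48.00); total interest = total paid − £1,229.93 = £218.07.
At £215.04/mo: 6 payments (last £203.28); total interest £48.55.
Interest saved = £218.07 − £48.55 = £169.52.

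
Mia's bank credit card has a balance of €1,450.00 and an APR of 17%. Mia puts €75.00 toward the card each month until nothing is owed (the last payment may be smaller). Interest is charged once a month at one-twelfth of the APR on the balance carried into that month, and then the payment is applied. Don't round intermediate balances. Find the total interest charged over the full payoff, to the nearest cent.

€256.47

Monthly rate r = 17%/12 = 1.41667% = 0.0141667.
Payoff takes n = ⌈−ln(1 − rB₀/P)/ln(1+r)⌉ = ⌈22.752⌉ = 23 payments; the last is €56.47.
Total paid = 22·€75.00 + €56.47 = €1,706.47.
Total interest = total paid − principal = €1,706.47 − €1,450.00 = €256.47.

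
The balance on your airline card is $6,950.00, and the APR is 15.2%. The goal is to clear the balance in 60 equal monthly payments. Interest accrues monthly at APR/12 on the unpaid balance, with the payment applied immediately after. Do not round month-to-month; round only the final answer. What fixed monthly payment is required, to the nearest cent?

Monthly rate r = 15.2%/12 = 1.26667% = 0.0126667.
Level-payment amortization: P = B₀·r / (1 − (1+r)^(−n)) = 6950.00·0.0126667 / (1 − 1.01267^(−60)).
Denominator 1 − (1+r)^(−60) = 0.530096033.
P = 88.0333 / 0.530096033 ≈ 166.07.

$166.07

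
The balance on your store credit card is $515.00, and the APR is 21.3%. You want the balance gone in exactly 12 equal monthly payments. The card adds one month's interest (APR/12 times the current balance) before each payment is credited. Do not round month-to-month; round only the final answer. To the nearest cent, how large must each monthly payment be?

$48.03

Monthly rate r = 21.3%/12 = 1.775% = 0.01775.
Level-payment amortization: P = B₀·r / (1 − (1+r)^(−n)) = 515.00·0.01775 / (1 − 1.01775^(−12)).
Denominator 1 − (1+r)^(−12) = 0.190332574.
P = 9.14125 / 0.190332574 ≈ 48.03.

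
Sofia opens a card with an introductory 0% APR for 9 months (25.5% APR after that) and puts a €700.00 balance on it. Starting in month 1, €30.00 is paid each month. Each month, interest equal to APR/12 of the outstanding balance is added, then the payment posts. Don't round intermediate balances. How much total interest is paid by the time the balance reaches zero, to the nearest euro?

Promo months 1–9 at r₀ = 0%/12 = 0; months 10+ at r₁ = 25.5%/12 = 0.02125.
After month 9 (no interest yet): B = €700.00 − 9·€30.00 = €430.00.
Then at r₁ with €30.00/mo: n₂ = −ln(1 − r₁·B/P)/ln(1+r₁) ≈ 17.27 → 18 more payments.
Total paid = 26·€30.00 + €8.31 = €788.31; interest = €788.31 − €700.00 = €88.31.

€88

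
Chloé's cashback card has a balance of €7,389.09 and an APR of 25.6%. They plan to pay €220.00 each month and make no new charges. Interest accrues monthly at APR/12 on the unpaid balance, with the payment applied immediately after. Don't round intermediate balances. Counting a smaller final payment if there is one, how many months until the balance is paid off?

Monthly rate r = 25.6%/12 = 2.13333% = 0.0213333.
Recurrence: B ← B·(1+r) − €220.00.
Month 1: interest €157.63; balance after payment €7,326.72.
Month 2: interest €156.30; balance after payment €7,263.03.
Closed form: n = −ln(1 − rB₀/P)/ln(1+r) = −ln(0.28348)/ln(1.02133) ≈ 59.719, so the balance reaches zero during payment 60.

60 months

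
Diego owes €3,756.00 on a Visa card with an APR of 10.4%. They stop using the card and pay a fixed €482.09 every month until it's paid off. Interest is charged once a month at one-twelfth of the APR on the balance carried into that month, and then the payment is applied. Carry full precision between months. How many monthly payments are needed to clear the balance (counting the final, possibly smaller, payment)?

9 payments

Monthly rate r = 10.4%/12 = 0.866667% = 0.00866667.
Recurrence: B ← B·(1+r) − €482.09.
Month 1: interest €32.55; balance after payment €3,306.46.
Month 2: interest €28.66; balance after payment €2,853.03.
Closed form: n = −ln(1 − rB₀/P)/ln(1+r) = −ln(0.93248)/ln(1.00867) ≈ 8.101, so the balance reaches zero during payment 9.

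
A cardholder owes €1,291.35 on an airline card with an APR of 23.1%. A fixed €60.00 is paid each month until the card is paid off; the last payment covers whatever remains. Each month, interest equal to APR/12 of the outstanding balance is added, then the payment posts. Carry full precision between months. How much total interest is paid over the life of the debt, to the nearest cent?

€392.09

Monthly rate r = 23.1%/12 = 1.925% = 0.01925.
Payoff takes n = ⌈−ln(1 − rB₀/P)/ln(1+r)⌉ = ⌈28.057⌉ = 29 payments; the last is €3.44.
Total paid = 28·€60.00 + €3.44 = €1,683.44.
Total interest = total paid − principal = €1,683.44 − €1,291.35 = €392.09.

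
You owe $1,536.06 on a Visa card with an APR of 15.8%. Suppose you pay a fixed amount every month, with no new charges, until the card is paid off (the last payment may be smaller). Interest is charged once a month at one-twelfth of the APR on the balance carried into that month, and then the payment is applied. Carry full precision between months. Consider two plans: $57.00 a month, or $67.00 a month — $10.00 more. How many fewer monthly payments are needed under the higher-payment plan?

6 fewer payments

Monthly rate r = 15.8%/12 = 1.31667% = 0.0131667.
At $57.00/mo: n = ⌈−ln(1 − rB₀/P)/ln(1+r)⌉ = 34 payments (last $28.69); total interest = total paid − $1,536.06 = $373.63.
At $67.00/mo: 28 payments (last $31.66); total interest $304.60.
Payments saved = 34 − 28 = 6.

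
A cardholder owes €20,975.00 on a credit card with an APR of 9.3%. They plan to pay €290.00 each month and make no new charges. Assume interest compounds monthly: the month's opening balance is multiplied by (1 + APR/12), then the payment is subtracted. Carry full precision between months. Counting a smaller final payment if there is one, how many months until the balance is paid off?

107 months

Monthly rate r = 9.3%/12 = 0.775% = 0.00775.
Recurrence: B ← B·(1+r) − €290.00.
Month 1: interest €162.56; balance after payment €20,847.56.
Month 2: interest €161.57; balance after payment €20,719.12.
Closed form: n = −ln(1 − rB₀/P)/ln(1+r) = −ln(0.43946)/ln(1.00775) ≈ 106.502, so the balance reaches zero during payment 107.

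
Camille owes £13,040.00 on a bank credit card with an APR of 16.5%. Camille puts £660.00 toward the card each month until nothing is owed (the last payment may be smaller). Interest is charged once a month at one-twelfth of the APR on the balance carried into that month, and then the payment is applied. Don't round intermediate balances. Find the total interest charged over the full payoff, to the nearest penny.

Monthly rate r = 16.5%/12 = 1.375% = 0.01375.
Payoff takes n = ⌈−ln(1 − rB₀/P)/ln(1+r)⌉ = ⌈23.212⌉ = 24 payments; the last is £140.96.
Total paid = 23·£660.00 + £140.96 = £15,320.96.
Total interest = total paid − principal = £15,320.96 − £13,040.00 = £2,280.96.

£2,280.96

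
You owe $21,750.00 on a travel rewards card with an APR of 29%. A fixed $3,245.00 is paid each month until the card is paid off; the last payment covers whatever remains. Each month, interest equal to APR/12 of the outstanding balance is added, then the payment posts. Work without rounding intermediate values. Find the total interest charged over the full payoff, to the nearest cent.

$2,273.21

Monthly rate r = 29%/12 = 2.41667% = 0.0241667.
Payoff takes n = ⌈−ln(1 − rB₀/P)/ln(1+r)⌉ = ⌈7.400⌉ = 8 payments; the last is $1,308.21.
Total paid = 7·$3,245.00 + $1,308.21 = $24,023.21.
Total interest = total paid − principal = $24,023.21 − $21,750.00 = $2,273.21.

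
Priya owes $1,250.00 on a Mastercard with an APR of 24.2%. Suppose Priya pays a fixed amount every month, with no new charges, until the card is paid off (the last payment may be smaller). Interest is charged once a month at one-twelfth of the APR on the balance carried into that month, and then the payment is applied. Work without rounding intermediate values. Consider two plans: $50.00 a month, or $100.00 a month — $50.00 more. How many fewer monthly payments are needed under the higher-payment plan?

Monthly rate r = 24.2%/12 = 2.01667% = 0.0201667.
At $50.00/mo: n = ⌈−ln(1 − rB₀/P)/ln(1+r)⌉ = 36 payments (last $6.83); total interest = total paid − $1,250.00 = $506.83.
At $100.00/mo: 15 payments (last $55.04); total interest $205.04.
Payments saved = 36 − 15 = 21.

21 fewer payments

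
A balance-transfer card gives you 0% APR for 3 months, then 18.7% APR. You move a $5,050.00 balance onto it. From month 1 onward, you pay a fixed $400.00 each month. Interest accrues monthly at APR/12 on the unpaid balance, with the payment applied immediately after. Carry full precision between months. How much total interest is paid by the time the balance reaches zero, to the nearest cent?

Promo months 1–3 at r₀ = 0%/12 = 0; months 4+ at r₁ = 18.7%/12 = 0.0155833.
After month 3 (no interest yet): B = $5,050.00 − 3·$400.00 = $3,850.00.
Then at r₁ with $400.00/mo: n₂ = −ln(1 − r₁·B/P)/ln(1+r₁) ≈ 10.51 → 11 more payments.
Total paid = 13·$400.00 + $204.48 = $5,404.48; interest = $5,404.48 − $5,050.00 = $354.48.

$354.48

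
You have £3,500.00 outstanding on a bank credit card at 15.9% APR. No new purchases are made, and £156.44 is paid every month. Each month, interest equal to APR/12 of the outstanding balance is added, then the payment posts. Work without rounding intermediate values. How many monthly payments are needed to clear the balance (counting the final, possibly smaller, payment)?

27 months

Monthly rate r = 15.9%/12 = 1.325% = 0.01325.
Recurrence: B ← B·(1+r) − £156.44.
Month 1: interest £46.38; balance after payment £3,389.93.
Month 2: interest £44.92; balance after payment £3,278.41.
Closed form: n = −ln(1 − rB₀/P)/ln(1+r) = −ln(0.70356)/ln(1.01325) ≈ 26.711, so the balance reaches zero during payment 27.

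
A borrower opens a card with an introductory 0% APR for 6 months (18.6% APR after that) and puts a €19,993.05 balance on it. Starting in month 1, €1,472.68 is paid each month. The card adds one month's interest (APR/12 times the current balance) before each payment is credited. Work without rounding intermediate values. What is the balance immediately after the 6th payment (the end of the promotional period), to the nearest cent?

€11,156.97

Promo months 1–6 at r₀ = 0%/12 = 0; months 7+ at r₁ = 18.6%/12 = 0.0155.
After month 6 (no interest yet): B = €19,993.05 − 6·€1,472.68 = €11,156.97.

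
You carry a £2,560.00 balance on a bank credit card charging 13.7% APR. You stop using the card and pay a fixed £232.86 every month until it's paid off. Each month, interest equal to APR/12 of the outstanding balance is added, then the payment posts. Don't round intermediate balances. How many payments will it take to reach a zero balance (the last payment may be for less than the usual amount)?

Monthly rate r = 13.7%/12 = 1.14167% = 0.0114167.
Recurrence: B ← B·(1+r) − £232.86.
Month 1: interest £29.23; balance after payment £2,356.37.
Month 2: interest £26.90; balance after payment £2,150.41.
Closed form: n = −ln(1 − rB₀/P)/ln(1+r) = −ln(0.87449)/ln(1.01142) ≈ 11.814, so the balance reaches zero during payment 12.

12 months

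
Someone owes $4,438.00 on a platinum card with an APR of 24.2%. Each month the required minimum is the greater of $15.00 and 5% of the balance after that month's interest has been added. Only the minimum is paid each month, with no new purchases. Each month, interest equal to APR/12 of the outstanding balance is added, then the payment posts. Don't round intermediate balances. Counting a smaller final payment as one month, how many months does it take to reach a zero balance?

Monthly rate r = 24.2%/12 = 2.01667% = 0.0201667.
While 5% of the post-interest balance exceeds $15.00, each month B ← (B·(1+r))·(1 − 0.05), i.e. B shrinks by the factor (1+r)·0.95 = 0.96916.
This holds for months 1–87. Entering month 88 the balance is $290.76; 5% of the post-interest balance is now below $15.00, so the flat $15.00 minimum applies from here.
From month 88 a fixed $15.00 at rate r clears $290.76 in 25 more payments. Total: 87 + 25 = 112 months.

112 months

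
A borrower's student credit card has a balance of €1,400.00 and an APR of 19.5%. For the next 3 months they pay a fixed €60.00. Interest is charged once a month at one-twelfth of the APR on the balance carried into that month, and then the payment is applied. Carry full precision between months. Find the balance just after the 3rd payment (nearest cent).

€1,286.42

Monthly rate r = 19.5%/12 = 1.625% = 0.01625.
Each month: B ← B·(1+r) − €60.00.
Month 1: interest €22.75; balance after payment €1,362.75.
Month 2: interest €22.14; balance after payment €1,324.89.
Month 3: interest €21.53; balance after payment €1,286.42.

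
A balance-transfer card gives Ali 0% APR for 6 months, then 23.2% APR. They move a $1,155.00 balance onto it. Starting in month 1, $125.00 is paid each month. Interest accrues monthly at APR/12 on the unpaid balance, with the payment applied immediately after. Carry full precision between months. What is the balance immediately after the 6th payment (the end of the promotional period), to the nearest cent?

Promo months 1–6 at r₀ = 0%/12 = 0; months 7+ at r₁ = 23.2%/12 = 0.0193333.
After month 6 (no interest yet): B = $1,155.00 − 6·$125.00 = $405.00.

$405.00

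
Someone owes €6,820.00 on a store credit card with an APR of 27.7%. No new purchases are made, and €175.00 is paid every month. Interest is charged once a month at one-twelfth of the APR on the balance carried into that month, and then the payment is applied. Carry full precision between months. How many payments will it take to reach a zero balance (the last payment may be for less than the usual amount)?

101 months

Monthly rate r = 27.7%/12 = 2.30833% = 0.0230833.
Recurrence: B ← B·(1+r) − €175.00.
Month 1: interest €157.43; balance after payment €6,802.43.
Month 2: interest €157.02; balance after payment €6,784.45.
Closed form: n = −ln(1 − rB₀/P)/ln(1+r) = −ln(0.10041)/ln(1.02308) ≈ 100.719, so the balance reaches zero during payment 101.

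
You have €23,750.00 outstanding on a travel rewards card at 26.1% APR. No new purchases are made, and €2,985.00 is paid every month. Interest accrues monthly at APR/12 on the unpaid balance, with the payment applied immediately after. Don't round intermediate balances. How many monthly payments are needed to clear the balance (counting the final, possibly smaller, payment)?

Monthly rate r = 26.1%/12 = 2.175% = 0.02175.
Recurrence: B ← B·(1+r) − €2,985.00.
Month 1: interest €516.56; balance after payment €21,281.56.
Month 2: interest €462.87; balance after payment €18,759.44.
Closed form: n = −ln(1 − rB₀/P)/ln(1+r) = −ln(0.82695)/ln(1.02175) ≈ 8.831, so the balance reaches zero during payment 9.

9 months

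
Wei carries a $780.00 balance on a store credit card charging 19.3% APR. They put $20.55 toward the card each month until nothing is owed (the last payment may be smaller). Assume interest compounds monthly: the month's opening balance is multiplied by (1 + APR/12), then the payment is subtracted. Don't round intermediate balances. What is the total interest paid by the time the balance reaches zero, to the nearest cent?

Monthly rate r = 19.3%/12 = 1.60833% = 0.0160833.
Payoff takes n = ⌈−ln(1 − rB₀/P)/ln(1+r)⌉ = ⌈59.089⌉ = 60 payments; the last is $1.85.
Total paid = 59·$20.55 + $1.85 = $1,214.30.
Total interest = total paid − principal = $1,214.30 − $780.00 = $434.30.

$434.30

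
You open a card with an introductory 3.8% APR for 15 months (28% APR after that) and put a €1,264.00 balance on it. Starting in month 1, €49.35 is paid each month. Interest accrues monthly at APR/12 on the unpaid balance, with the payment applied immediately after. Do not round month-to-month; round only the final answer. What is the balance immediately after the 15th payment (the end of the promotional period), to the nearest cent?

€568.50

Promo months 1–15 at r₀ = 3.8%/12 = 0.00316667; months 16+ at r₁ = 28%/12 = 0.0233333.
After month 15: iterate B ← B·(1+r₀) − €49.35 for 15 months → €568.50.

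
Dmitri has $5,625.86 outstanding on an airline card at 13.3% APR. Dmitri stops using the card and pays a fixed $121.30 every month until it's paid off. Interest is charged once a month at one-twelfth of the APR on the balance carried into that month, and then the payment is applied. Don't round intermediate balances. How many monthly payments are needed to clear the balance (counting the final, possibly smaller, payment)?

66 months

Monthly rate r = 13.3%/12 = 1.10833% = 0.0110833.
Recurrence: B ← B·(1+r) − $121.30.
Month 1: interest $62.35; balance after payment $5,566.91.
Month 2: interest $61.70; balance after payment $5,507.31.
Closed form: n = −ln(1 − rB₀/P)/ln(1+r) = −ln(0.48596)/ln(1.01108) ≈ 65.470, so the balance reaches zero during payment 66.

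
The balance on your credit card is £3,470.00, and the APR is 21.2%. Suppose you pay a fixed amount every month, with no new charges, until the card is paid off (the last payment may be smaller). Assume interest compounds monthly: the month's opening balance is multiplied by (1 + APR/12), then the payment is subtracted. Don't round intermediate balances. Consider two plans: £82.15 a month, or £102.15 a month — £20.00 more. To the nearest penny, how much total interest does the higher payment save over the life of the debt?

£1,086.28

Monthly rate r = 21.2%/12 = 1.76667% = 0.0176667.
At £82.15/mo: n = ⌈−ln(1 − rB₀/P)/ln(1+r)⌉ = 79 payments (last £25.41); total interest = total paid − £3,470.00 = £2,963.11.
At £102.15/mo: 53 payments (last £35.03); total interest £1,876.83.
Interest saved = £2,963.11 − £1,876.83 = £1,086.28.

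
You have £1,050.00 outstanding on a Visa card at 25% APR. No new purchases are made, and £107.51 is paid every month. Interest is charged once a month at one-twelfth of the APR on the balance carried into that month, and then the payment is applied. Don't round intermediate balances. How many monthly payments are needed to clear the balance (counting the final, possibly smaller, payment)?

Monthly rate r = 25%/12 = 2.08333% = 0.0208333.
Recurrence: B ← B·(1+r) − £107.51.
Month 1: interest £21.88; balance after payment £964.37.
Month 2: interest £20.09; balance after payment £876.95.
Closed form: n = −ln(1 − rB₀/P)/ln(1+r) = −ln(0.79653)/ln(1.02083) ≈ 11.033, so the balance reaches zero during payment 12.

12 payments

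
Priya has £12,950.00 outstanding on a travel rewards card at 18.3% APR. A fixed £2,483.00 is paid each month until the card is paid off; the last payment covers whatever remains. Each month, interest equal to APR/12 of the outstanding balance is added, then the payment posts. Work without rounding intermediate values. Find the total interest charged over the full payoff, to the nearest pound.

Monthly rate r = 18.3%/12 = 1.525% = 0.01525.
Payoff takes n = ⌈−ln(1 − rB₀/P)/ln(1+r)⌉ = ⌈5.476⌉ = 6 payments; the last is £1,186.36.
Total paid = 5·£2,483.00 + £1,186.36 = £13,601.36.
Total interest = total paid − principal = £13,601.36 − £12,950.00 = £651.36.

£651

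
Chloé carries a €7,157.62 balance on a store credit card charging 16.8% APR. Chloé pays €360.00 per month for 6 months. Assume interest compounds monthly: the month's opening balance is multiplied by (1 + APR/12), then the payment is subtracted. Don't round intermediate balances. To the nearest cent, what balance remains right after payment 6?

Monthly rate r = 16.8%/12 = 1.4% = 0.014.
Each month: B ← B·(1+r) − €360.00.
Month 1: interest €100.21; balance after payment €6,897.83.
Month 2: interest €96.57; balance after payment €6,634.40.
Month 3: interest €92.88; balance after payment €6,367.28.
Month 4: interest €89.14; balance after payment €6,096.42.
Month 5: interest €85.35; balance after payment €5,821.77.
Month 6: interest €81.50; balance after payment €5,543.27.

€5,543.27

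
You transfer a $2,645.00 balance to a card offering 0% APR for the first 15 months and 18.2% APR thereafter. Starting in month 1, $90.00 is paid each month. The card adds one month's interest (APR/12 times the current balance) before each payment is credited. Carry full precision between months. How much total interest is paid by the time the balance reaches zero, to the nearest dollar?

$177

Promo months 1–15 at r₀ = 0%/12 = 0; months 16+ at r₁ = 18.2%/12 = 0.0151667.
After month 15 (no interest yet): B = $2,645.00 − 15·$90.00 = $1,295.00.
Then at r₁ with $90.00/mo: n₂ = −ln(1 − r₁·B/P)/ln(1+r₁) ≈ 16.36 → 17 more payments.
Total paid = 31·$90.00 + $32.15 = $2,822.15; interest = $2,822.15 − $2,645.00 = $177.15.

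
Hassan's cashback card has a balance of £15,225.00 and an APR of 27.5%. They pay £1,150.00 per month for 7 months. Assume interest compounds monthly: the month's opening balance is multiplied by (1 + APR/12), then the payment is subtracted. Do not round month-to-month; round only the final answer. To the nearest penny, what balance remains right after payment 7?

£9,216.75

Monthly rate r = 27.5%/12 = 2.29167% = 0.0229167.
Each month: B ← B·(1+r) − £1,150.00.
Month 1: interest £348.91; balance after payment £14,423.91.
Month 2: interest £330.55; balance after payment £13,604.45.
Month 3: interest £311.77; balance after payment £12,766.22.
Month 4: interest £292.56; balance after payment £11,908.78.
Month 5: interest £272.91; balance after payment £11,031.69.
Month 6: interest £252.81; balance after payment £10,134.50.
Month 7: interest £232.25; balance after payment £9,216.75.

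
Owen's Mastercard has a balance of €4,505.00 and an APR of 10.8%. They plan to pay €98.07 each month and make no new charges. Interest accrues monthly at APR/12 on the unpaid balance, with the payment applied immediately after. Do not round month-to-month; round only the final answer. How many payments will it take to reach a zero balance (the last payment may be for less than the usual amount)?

Monthly rate r = 10.8%/12 = 0.9% = 0.009.
Recurrence: B ← B·(1+r) − €98.07.
Month 1: interest €40.55; balance after payment €4,447.48.
Month 2: interest €40.03; balance after payment €4,389.43.
Closed form: n = −ln(1 − rB₀/P)/ln(1+r) = −ln(0.58657)/ln(1.009) ≈ 59.540, so the balance reaches zero during payment 60.

60 months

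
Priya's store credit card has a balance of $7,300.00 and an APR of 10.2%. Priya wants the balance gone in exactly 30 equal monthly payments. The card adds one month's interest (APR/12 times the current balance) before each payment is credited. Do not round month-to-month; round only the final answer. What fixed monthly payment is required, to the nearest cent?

Monthly rate r = 10.2%/12 = 0.85% = 0.0085.
Level-payment amortization: P = B₀·r / (1 − (1+r)^(−n)) = 7300.00·0.0085 / (1 − 1.0085^(−30)).
Denominator 1 − (1+r)^(−30) = 0.224247965.
P = 62.05 / 0.224247965 ≈ 276.70.

$276.70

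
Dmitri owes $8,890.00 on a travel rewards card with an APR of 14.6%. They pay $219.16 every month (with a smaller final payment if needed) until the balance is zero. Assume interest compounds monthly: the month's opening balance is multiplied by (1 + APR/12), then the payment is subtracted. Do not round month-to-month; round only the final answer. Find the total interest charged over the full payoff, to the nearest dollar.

Monthly rate r = 14.6%/12 = 1.21667% = 0.0121667.
Payoff takes n = ⌈−ln(1 − rB₀/P)/ln(1+r)⌉ = ⌈56.253⌉ = 57 payments; the last is $55.80.
Total paid = 56·$219.16 + $55.80 = $12,328.76.
Total interest = total paid − principal = $12,328.76 − $8,890.00 = $3,438.76.

$3,439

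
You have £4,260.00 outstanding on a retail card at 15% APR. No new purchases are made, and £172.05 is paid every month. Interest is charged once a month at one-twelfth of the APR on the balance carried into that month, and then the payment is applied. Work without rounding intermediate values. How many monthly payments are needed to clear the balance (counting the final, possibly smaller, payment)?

Monthly rate r = 15%/12 = 1.25% = 0.0125.
Recurrence: B ← B·(1+r) − £172.05.
Month 1: interest £53.25; balance after payment £4,141.20.
Month 2: interest £51.77; balance after payment £4,020.91.
Closed form: n = −ln(1 − rB₀/P)/ln(1+r) = −ln(0.6905)/ln(1.0125) ≈ 29.812, so the balance reaches zero during payment 30.

30 months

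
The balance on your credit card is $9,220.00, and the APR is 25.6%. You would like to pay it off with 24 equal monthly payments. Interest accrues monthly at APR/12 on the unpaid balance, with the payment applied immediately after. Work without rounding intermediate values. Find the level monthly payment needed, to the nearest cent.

$494.87

Monthly rate r = 25.6%/12 = 2.13333% = 0.0213333.
Level-payment amortization: P = B₀·r / (1 − (1+r)^(−n)) = 9220.00·0.0213333 / (1 − 1.02133^(−24)).
Denominator 1 − (1+r)^(−24) = 0.39746837.
P = 196.693 / 0.39746837 ≈ 494.87.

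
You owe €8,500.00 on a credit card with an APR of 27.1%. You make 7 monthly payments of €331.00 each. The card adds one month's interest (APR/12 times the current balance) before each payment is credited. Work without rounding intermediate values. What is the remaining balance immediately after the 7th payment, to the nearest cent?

€7,458.23

Monthly rate r = 27.1%/12 = 2.25833% = 0.0225833.
Each month: B ← B·(1+r) − €331.00.
Month 1: interest €191.96; balance after payment €8,360.96.
Month 2: interest €188.82; balance after payment €8,218.78.
Month 3: interest €185.61; balance after payment €8,073.38.
Month 4: interest €182.32; balance after payment €7,924.71.
Month 5: interest €178.97; balance after payment €7,772.67.
Month 6: interest €175.53; balance after payment €7,617.21.
Month 7: interest €172.02; balance after payment €7,458.23.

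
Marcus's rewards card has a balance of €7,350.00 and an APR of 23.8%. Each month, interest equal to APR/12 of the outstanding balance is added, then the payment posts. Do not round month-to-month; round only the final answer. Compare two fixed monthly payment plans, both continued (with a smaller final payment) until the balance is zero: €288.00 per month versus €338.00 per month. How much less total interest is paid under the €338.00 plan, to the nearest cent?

Monthly rate r = 23.8%/12 = 1.98333% = 0.0198333.
At €288.00/mo: n = ⌈−ln(1 − rB₀/P)/ln(1+r)⌉ = 36 payments (last €266.76); total interest = total paid − €7,350.00 = €2,996.76.
At €338.00/mo: 29 payments (last €249.87); total interest €2,363.87.
Interest saved = €2,996.76 − €2,363.87 = €632.89.

€632.89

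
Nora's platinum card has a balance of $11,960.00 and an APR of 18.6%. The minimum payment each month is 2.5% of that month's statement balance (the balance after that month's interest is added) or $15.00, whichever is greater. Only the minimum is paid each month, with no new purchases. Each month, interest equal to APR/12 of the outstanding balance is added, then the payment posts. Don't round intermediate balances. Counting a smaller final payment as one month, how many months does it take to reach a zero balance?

364 months

Monthly rate r = 18.6%/12 = 1.55% = 0.0155.
While 2.5% of the post-interest balance exceeds $15.00, each month B ← (B·(1+r))·(1 − 0.025), i.e. B shrinks by the factor (1+r)·0.975 = 0.99011.
This holds for months 1–303. Entering month 304 the balance is $589.04; 2.5% of the post-interest balance is now below $15.00, so the flat $15.00 minimum applies from here.
From month 304 a fixed $15.00 at rate r clears $589.04 in 61 more payments. Total: 303 + 61 = 364 months.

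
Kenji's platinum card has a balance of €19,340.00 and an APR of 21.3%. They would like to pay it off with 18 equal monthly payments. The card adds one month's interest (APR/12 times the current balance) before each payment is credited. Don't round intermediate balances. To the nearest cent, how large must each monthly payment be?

€1,264.64

Monthly rate r = 21.3%/12 = 1.775% = 0.01775.
Level-payment amortization: P = B₀·r / (1 − (1+r)^(−n)) = 19340.00·0.01775 / (1 − 1.01775^(−18)).
Denominator 1 − (1+r)^(−18) = 0.271448929.
P = 343.285 / 0.271448929 ≈ 1264.64.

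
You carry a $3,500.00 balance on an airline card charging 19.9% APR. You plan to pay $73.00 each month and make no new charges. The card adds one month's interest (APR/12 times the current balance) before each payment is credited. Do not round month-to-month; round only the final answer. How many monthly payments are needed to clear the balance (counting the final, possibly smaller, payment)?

97 payments

Monthly rate r = 19.9%/12 = 1.65833% = 0.0165833.
Recurrence: B ← B·(1+r) − $73.00.
Month 1: interest $58.04; balance after payment $3,485.04.
Month 2: interest $57.79; balance after payment $3,469.84.
Closed form: n = −ln(1 − rB₀/P)/ln(1+r) = −ln(0.20491)/ln(1.01658) ≈ 96.380, so the balance reaches zero during payment 97.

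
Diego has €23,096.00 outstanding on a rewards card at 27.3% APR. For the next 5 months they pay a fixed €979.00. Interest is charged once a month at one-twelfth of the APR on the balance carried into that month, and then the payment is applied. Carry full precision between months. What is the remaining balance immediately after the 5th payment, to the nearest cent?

Monthly rate r = 27.3%/12 = 2.275% = 0.02275.
Each month: B ← B·(1+r) − €979.00.
Month 1: interest €525.43; balance after payment €22,642.43.
Month 2: interest €515.12; balance after payment €22,178.55.
Month 3: interest €504.56; balance after payment €21,704.11.
Month 4: interest €493.77; balance after payment €21,218.88.
Month 5: interest €482.73; balance after payment €20,722.61.

€20,722.61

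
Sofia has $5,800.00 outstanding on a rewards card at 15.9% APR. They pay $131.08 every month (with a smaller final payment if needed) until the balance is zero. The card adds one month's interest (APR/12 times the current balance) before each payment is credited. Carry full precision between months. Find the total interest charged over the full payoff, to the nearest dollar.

Monthly rate r = 15.9%/12 = 1.325% = 0.01325.
Payoff takes n = ⌈−ln(1 − rB₀/P)/ln(1+r)⌉ = ⌈67.050⌉ = 68 payments; the last is $6.55.
Total paid = 67·$131.08 + $6.55 = $8,788.91.
Total interest = total paid − principal = $8,788.91 − $5,800.00 = $2,988.91.

$2,989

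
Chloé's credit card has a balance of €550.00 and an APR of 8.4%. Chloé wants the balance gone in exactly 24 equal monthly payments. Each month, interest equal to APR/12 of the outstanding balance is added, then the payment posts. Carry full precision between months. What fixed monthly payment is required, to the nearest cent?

Monthly rate r = 8.4%/12 = 0.7% = 0.007.
Level-payment amortization: P = B₀·r / (1 − (1+r)^(−n)) = 550.00·0.007 / (1 − 1.007^(−24)).
Denominator 1 − (1+r)^(−24) = 0.15415126.
P = 3.85 / 0.15415126 ≈ 24.98.

€24.98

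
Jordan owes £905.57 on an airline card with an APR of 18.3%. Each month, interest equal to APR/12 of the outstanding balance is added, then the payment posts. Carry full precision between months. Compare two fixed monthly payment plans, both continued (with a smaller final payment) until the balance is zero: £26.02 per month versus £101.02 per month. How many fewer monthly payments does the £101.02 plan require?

40 fewer payments

Monthly rate r = 18.3%/12 = 1.525% = 0.01525.
At £26.02/mo: n = ⌈−ln(1 − rB₀/P)/ln(1+r)⌉ = 50 payments (last £25.78); total interest = total paid − £905.57 = £395.19.
At £101.02/mo: 10 payments (last £72.14); total interest £75.75.
Payments saved = 50 − 10 = 40.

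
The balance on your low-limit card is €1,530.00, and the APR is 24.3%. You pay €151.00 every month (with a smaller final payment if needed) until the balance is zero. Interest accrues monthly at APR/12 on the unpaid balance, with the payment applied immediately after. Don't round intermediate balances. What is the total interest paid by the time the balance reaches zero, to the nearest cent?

Monthly rate r = 24.3%/12 = 2.025% = 0.02025.
Payoff takes n = ⌈−ln(1 − rB₀/P)/ln(1+r)⌉ = ⌈11.455⌉ = 12 payments; the last is €69.05.
Total paid = 11·€151.00 + €69.05 = €1,730.05.
Total interest = total paid − principal = €1,730.05 − €1,530.00 = €200.05.

€200.05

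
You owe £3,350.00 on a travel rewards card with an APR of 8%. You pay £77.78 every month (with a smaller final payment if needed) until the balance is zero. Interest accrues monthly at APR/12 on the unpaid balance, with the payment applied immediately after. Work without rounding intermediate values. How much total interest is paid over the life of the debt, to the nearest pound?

Monthly rate r = 8%/12 = 0.666667% = 0.00666667.
Payoff takes n = ⌈−ln(1 − rB₀/P)/ln(1+r)⌉ = ⌈50.938⌉ = 51 payments; the last is £73.01.
Total paid = 50·£77.78 + £73.01 = £3,962.01.
Total interest = total paid − principal = £3,962.01 − £3,350.00 = £612.01.

£612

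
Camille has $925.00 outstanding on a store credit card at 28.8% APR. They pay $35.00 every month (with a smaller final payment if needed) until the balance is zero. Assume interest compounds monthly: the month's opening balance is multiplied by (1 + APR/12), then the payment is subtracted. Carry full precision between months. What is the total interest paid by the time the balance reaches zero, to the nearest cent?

$559.58

Monthly rate r = 28.8%/12 = 2.4% = 0.024.
Payoff takes n = ⌈−ln(1 − rB₀/P)/ln(1+r)⌉ = ⌈42.414⌉ = 43 payments; the last is $14.58.
Total paid = 42·$35.00 + $14.58 = $1,484.58.
Total interest = total paid − principal = $1,484.58 − $925.00 = $559.58.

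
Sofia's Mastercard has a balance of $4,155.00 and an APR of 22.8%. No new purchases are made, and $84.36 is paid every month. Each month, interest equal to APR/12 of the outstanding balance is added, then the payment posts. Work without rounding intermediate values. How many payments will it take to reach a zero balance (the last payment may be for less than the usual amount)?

Monthly rate r = 22.8%/12 = 1.9% = 0.019.
Recurrence: B ← B·(1+r) − $84.36.
Month 1: interest $78.94; balance after payment $4,149.59.
Month 2: interest $78.84; balance after payment $4,144.07.
Closed form: n = −ln(1 − rB₀/P)/ln(1+r) = −ln(0.064189)/ln(1.019) ≈ 145.891, so the balance reaches zero during payment 146.

146 payments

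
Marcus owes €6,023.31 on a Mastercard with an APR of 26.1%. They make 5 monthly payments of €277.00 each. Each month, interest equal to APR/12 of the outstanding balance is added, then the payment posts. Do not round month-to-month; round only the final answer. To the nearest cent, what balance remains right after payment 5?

Monthly rate r = 26.1%/12 = 2.175% = 0.02175.
Each month: B ← B·(1+r) − €277.00.
Month 1: interest €131.01; balance after payment €5,877.32.
Month 2: interest €127.83; balance after payment €5,728.15.
Month 3: interest €124.59; balance after payment €5,575.74.
Month 4: interest €121.27; balance after payment €5,420.01.
Month 5: interest €117.89; balance after payment €5,260.89.

€5,260.89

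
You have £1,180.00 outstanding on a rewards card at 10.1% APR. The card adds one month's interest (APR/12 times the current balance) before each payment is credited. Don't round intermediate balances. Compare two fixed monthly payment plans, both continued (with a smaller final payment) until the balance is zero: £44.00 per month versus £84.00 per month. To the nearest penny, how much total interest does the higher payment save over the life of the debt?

£81.95

Monthly rate r = 10.1%/12 = 0.841667% = 0.00841667.
At £44.00/mo: n = ⌈−ln(1 − rB₀/P)/ln(1+r)⌉ = 31 payments (last £23.03); total interest = total paid − £1,180.00 = £163.03.
At £84.00/mo: 16 payments (last £1.08); total interest £81.08.
Interest saved = £163.03 − £81.08 = £81.95.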